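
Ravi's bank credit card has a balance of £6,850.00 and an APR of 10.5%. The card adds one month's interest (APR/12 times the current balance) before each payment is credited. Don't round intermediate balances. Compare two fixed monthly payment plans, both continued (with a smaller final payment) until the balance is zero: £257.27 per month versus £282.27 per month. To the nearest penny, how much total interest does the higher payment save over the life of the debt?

Monthly rate r = 10.5%/12 = 0.875% = 0.00875.
At £257.27/mo: n = ⌈−ln(1 − rB₀/P)/ln(1+r)⌉ = 31 payments (last £114.79); total interest = total paid − £6,850.00 = £982.89.
At £282.27/mo: 28 payments (last £112.65); total interest £883.94.
Interest saved = £982.89 − £883.94 = £98.95.

£98.95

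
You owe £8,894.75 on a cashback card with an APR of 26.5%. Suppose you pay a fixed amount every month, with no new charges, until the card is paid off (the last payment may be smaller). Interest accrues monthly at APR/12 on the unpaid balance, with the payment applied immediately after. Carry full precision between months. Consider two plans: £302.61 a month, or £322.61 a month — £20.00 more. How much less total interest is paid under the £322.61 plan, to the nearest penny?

£644.67

Monthly rate r = 26.5%/12 = 2.20833% = 0.0220833.
At £302.61/mo: n = ⌈−ln(1 − rB₀/P)/ln(1+r)⌉ = 48 payments (last £286.20); total interest = total paid − £8,894.75 = £5,614.12.
At £322.61/mo: 43 payments (last £314.58); total interest £4,969.45.
Interest saved = £5,614.12 − £4,969.45 = £644.67.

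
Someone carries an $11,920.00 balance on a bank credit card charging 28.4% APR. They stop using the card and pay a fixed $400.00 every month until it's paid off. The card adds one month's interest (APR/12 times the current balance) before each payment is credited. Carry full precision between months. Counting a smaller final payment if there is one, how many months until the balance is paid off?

53 payments

Monthly rate r = 28.4%/12 = 2.36667% = 0.0236667.
Recurrence: B ← B·(1+r) − $400.00.
Month 1: interest $282.11; balance after payment $11,802.11.
Month 2: interest $279.32; balance after payment $11,681.42.
Closed form: n = −ln(1 − rB₀/P)/ln(1+r) = −ln(0.29473)/ln(1.02367) ≈ 52.229, so the balance reaches zero during payment 53.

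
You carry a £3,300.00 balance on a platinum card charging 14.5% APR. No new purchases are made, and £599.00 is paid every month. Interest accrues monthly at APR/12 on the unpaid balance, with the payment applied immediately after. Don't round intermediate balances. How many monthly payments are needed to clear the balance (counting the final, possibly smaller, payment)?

6 months

Monthly rate r = 14.5%/12 = 1.20833% = 0.0120833.
Recurrence: B ← B·(1+r) − £599.00.
Month 1: interest £39.88; balance after payment £2,740.88.
Month 2: interest £33.12; balance after payment £2,174.99.
Month 3: interest £26.28; balance after payment £1,602.28.
Month 4: interest £19.36; balance after payment £1,022.64.
Month 5: interest £12.36; balance after payment £435.99.
Month 6: interest £5.27; balance after payment £0.00.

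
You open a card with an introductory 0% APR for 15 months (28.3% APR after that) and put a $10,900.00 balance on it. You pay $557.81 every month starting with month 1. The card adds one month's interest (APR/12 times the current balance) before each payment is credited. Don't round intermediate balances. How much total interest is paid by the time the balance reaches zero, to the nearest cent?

Promo months 1–15 at r₀ = 0%/12 = 0; months 16+ at r₁ = 28.3%/12 = 0.0235833.
After month 15 (no interest yet): B = $10,900.00 − 15·$557.81 = $2,532.85.
Then at r₁ with $557.81/mo: n₂ = −ln(1 − r₁·B/P)/ln(1+r₁) ≈ 4.86 → 5 more payments.
Total paid = 19·$557.81 + $480.01 = $11,078.40; interest = $11,078.40 − $10,900.00 = $178.40.

$178.40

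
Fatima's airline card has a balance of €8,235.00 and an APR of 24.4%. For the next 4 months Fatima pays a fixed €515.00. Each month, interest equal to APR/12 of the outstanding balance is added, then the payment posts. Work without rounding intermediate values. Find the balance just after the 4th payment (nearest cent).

€6,801.80

Monthly rate r = 24.4%/12 = 2.03333% = 0.0203333.
Each month: B ← B·(1+r) − €515.00.
Month 1: interest €167.44; balance after payment €7,887.44.
Month 2: interest €160.38; balance after payment €7,532.82.
Month 3: interest €153.17; balance after payment €7,170.99.
Month 4: interest €145.81; balance after payment €6,801.80.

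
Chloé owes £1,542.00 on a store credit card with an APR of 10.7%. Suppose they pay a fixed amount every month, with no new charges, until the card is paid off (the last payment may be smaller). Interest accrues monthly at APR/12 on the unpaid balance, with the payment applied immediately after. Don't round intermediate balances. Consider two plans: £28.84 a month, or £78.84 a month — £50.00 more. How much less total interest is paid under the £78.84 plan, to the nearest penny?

Monthly rate r = 10.7%/12 = 0.891667% = 0.00891667.
At £28.84/mo: n = ⌈−ln(1 − rB₀/P)/ln(1+r)⌉ = 73 payments (last £27.76); total interest = total paid − £1,542.00 = £562.24.
At £78.84/mo: 22 payments (last £46.46); total interest £160.10.
Interest saved = £562.24 − £160.10 = £402.14.

£402.14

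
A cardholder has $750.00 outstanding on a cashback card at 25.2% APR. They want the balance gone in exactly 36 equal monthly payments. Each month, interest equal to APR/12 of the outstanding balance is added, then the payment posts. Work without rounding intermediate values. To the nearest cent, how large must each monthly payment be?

Monthly rate r = 25.2%/12 = 2.1% = 0.021.
Level-payment amortization: P = B₀·r / (1 − (1+r)^(−n)) = 750.00·0.021 / (1 − 1.021^(−36)).
Denominator 1 − (1+r)^(−36) = 0.526768893.
P = 15.75 / 0.526768893 ≈ 29.90.

$29.90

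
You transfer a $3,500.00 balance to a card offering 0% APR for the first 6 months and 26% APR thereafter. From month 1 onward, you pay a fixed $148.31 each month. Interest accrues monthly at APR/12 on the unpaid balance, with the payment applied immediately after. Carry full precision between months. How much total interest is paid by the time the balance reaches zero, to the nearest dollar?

$712

Promo months 1–6 at r₀ = 0%/12 = 0; months 7+ at r₁ = 26%/12 = 0.0216667.
After month 6 (no interest yet): B = $3,500.00 − 6·$148.31 = $2,610.14.
Then at r₁ with $148.31/mo: n₂ = −ln(1 − r₁·B/P)/ln(1+r₁) ≈ 22.40 → 23 more payments.
Total paid = 28·$148.31 + $59.78 = $4,212.46; interest = $4,212.46 − $3,500.00 = $712.46.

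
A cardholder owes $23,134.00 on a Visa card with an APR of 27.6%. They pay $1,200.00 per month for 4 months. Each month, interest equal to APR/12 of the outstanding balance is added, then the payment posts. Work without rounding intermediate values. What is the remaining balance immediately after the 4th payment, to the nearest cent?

Monthly rate r = 27.6%/12 = 2.3% = 0.023.
Each month: B ← B·(1+r) − $1,200.00.
Month 1: interest $532.08; balance after payment $22,466.08.
Month 2: interest $516.72; balance after payment $21,782.80.
Month 3: interest $501.00; balance after payment $21,083.81.
Month 4: interest $484.93; balance after payment $20,368.73.

$20,368.73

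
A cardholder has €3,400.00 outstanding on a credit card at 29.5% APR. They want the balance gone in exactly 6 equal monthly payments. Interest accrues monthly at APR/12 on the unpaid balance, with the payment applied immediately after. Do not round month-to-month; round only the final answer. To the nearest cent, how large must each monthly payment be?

Monthly rate r = 29.5%/12 = 2.45833% = 0.0245833.
Level-payment amortization: P = B₀·r / (1 − (1+r)^(−n)) = 3400.00·0.0245833 / (1 − 1.02458^(−6)).
Denominator 1 − (1+r)^(−6) = 0.135596975.
P = 83.5833 / 0.135596975 ≈ 616.41.

€616.41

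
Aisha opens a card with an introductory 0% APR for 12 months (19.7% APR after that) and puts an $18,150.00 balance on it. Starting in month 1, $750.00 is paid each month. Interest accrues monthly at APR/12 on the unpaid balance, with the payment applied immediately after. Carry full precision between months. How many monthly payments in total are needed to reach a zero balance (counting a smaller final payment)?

26 months

Promo months 1–12 at r₀ = 0%/12 = 0; months 13+ at r₁ = 19.7%/12 = 0.0164167.
After month 12 (no interest yet): B = $18,150.00 − 12·$750.00 = $9,150.00.
Then at r₁ with $750.00/mo: n₂ = −ln(1 − r₁·B/P)/ln(1+r₁) ≈ 13.73 → 14 more payments.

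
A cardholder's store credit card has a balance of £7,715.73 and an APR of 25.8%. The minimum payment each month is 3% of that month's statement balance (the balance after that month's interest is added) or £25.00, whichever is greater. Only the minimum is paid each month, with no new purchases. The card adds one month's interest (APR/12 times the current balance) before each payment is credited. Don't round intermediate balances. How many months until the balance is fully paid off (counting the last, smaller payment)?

Monthly rate r = 25.8%/12 = 2.15% = 0.0215.
While 3% of the post-interest balance exceeds £25.00, each month B ← (B·(1+r))·(1 − 0.03), i.e. B shrinks by the factor (1+r)·0.97 = 0.99086.
This holds for months 1–245. Entering month 246 the balance is £812.56; 3% of the post-interest balance is now below £25.00, so the flat £25.00 minimum applies from here.
From month 246 a fixed £25.00 at rate r clears £812.56 in 57 more payments. Total: 245 + 57 = 302 months.

302 months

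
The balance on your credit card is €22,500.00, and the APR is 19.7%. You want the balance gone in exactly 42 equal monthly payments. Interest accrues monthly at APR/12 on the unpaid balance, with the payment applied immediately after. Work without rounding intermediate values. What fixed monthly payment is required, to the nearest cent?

Monthly rate r = 19.7%/12 = 1.64167% = 0.0164167.
Level-payment amortization: P = B₀·r / (1 − (1+r)^(−n)) = 22500.00·0.0164167 / (1 − 1.01642^(−42)).
Denominator 1 − (1+r)^(−42) = 0.495355745.
P = 369.375 / 0.495355745 ≈ 745.68.

€745.68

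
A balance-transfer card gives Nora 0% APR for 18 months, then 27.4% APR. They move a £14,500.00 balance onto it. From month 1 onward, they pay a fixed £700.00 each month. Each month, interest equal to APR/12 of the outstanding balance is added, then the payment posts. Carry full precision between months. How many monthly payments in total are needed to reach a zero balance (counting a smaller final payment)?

Promo months 1–18 at r₀ = 0%/12 = 0; months 19+ at r₁ = 27.4%/12 = 0.0228333.
After month 18 (no interest yet): B = £14,500.00 − 18·£700.00 = £1,900.00.
Then at r₁ with £700.00/mo: n₂ = −ln(1 − r₁·B/P)/ln(1+r₁) ≈ 2.83 → 3 more payments.

21 months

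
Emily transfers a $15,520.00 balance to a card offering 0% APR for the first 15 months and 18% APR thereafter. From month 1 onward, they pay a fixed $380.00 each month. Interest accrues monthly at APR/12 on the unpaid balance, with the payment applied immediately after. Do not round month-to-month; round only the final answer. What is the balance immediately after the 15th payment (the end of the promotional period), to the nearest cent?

Promo months 1–15 at r₀ = 0%/12 = 0; months 16+ at r₁ = 18%/12 = 0.015.
After month 15 (no interest yet): B = $15,520.00 − 15·$380.00 = $9,820.00.

$9,820.00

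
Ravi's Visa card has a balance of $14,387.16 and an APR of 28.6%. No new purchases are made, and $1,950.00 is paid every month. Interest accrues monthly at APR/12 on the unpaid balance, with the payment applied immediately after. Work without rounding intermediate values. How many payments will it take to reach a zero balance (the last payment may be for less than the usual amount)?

Monthly rate r = 28.6%/12 = 2.38333% = 0.0238333.
Recurrence: B ← B·(1+r) − $1,950.00.
Month 1: interest $342.89; balance after payment $12,780.05.
Month 2: interest $304.59; balance after payment $11,134.65.
Closed form: n = −ln(1 − rB₀/P)/ln(1+r) = −ln(0.82416)/ln(1.02383) ≈ 8.211, so the balance reaches zero during payment 9.

9 payments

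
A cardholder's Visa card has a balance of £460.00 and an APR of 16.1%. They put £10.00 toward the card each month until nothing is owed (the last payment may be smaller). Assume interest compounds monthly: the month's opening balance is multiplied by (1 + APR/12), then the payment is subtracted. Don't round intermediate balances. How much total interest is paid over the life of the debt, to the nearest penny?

Monthly rate r = 16.1%/12 = 1.34167% = 0.0134167.
Payoff takes n = ⌈−ln(1 − rB₀/P)/ln(1+r)⌉ = ⌈72.043⌉ = 73 payments; the last is £0.44.
Total paid = 72·£10.00 + £0.44 = £720.44.
Total interest = total paid − principal = £720.44 − £460.00 = £260.44.

£260.44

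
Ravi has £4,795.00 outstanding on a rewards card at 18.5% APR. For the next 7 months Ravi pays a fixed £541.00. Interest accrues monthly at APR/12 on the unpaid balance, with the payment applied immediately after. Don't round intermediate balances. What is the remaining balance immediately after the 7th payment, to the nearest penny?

Monthly rate r = 18.5%/12 = 1.54167% = 0.0154167.
Each month: B ← B·(1+r) − £541.00.
Month 1: interest £73.92; balance after payment £4,327.92.
Month 2: interest £66.72; balance after payment £3,853.65.
Month 3: interest £59.41; balance after payment £3,372.06.
Month 4: interest £51.99; balance after payment £2,883.04.
Month 5: interest £44.45; balance after payment £2,386.49.
Month 6: interest £36.79; balance after payment £1,882.28.
Month 7: interest £29.02; balance after payment £1,370.30.

£1,370.30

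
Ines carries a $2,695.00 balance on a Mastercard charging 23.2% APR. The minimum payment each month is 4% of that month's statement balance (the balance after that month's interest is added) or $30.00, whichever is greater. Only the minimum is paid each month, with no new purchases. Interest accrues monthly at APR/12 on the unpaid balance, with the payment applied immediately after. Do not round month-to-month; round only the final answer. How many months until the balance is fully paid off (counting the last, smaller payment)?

94 months

Monthly rate r = 23.2%/12 = 1.93333% = 0.0193333.
While 4% of the post-interest balance exceeds $30.00, each month B ← (B·(1+r))·(1 − 0.04), i.e. B shrinks by the factor (1+r)·0.96 = 0.97856.
This holds for months 1–60. Entering month 61 the balance is $734.19; 4% of the post-interest balance is now below $30.00, so the flat $30.00 minimum applies from here.
From month 61 a fixed $30.00 at rate r clears $734.19 in 34 more payments. Total: 60 + 34 = 94 months.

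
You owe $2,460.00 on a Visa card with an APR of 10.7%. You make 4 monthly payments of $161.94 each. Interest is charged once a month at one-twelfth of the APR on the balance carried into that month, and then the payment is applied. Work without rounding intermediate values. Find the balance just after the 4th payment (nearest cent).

Monthly rate r = 10.7%/12 = 0.891667% = 0.00891667.
Each month: B ← B·(1+r) − $161.94.
Month 1: interest $21.93; balance after payment $2,319.99.
Month 2: interest $20.69; balance after payment $2,178.74.
Month 3: interest $19.43; balance after payment $2,036.23.
Month 4: interest $18.16; balance after payment $1,892.45.

$1,892.45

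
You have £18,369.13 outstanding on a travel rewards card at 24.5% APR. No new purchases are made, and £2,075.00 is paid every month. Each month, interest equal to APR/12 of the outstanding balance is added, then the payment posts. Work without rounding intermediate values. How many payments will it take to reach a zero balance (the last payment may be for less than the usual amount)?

10 payments

Monthly rate r = 24.5%/12 = 2.04167% = 0.0204167.
Recurrence: B ← B·(1+r) − £2,075.00.
Month 1: interest £375.04; balance after payment £16,669.17.
Month 2: interest £340.33; balance after payment £14,934.50.
Closed form: n = −ln(1 − rB₀/P)/ln(1+r) = −ln(0.81926)/ln(1.02042) ≈ 9.864, so the balance reaches zero during payment 10.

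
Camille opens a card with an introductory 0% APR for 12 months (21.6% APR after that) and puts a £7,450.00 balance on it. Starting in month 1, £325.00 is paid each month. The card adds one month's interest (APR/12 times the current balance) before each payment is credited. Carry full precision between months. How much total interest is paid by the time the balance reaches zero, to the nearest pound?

£439

Promo months 1–12 at r₀ = 0%/12 = 0; months 13+ at r₁ = 21.6%/12 = 0.018.
After month 12 (no interest yet): B = £7,450.00 − 12·£325.00 = £3,550.00.
Then at r₁ with £325.00/mo: n₂ = −ln(1 − r₁·B/P)/ln(1+r₁) ≈ 12.27 → 13 more payments.
Total paid = 24·£325.00 + £88.80 = £7,888.80; interest = £7,888.80 − £7,450.00 = £438.80.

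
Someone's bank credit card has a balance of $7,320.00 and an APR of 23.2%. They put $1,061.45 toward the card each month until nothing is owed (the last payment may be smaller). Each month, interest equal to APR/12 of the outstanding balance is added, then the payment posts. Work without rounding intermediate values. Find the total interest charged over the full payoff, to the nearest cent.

Monthly rate r = 23.2%/12 = 1.93333% = 0.0193333.
Payoff takes n = ⌈−ln(1 − rB₀/P)/ln(1+r)⌉ = ⌈7.473⌉ = 8 payments; the last is $504.29.
Total paid = 7·$1,061.45 + $504.29 = $7,934.44.
Total interest = total paid − principal = $7,934.44 − $7,320.00 = $614.44.

$614.44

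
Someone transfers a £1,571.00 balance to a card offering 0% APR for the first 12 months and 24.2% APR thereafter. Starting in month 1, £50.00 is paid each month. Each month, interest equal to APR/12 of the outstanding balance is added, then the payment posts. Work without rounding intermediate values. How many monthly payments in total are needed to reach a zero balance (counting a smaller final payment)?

37 payments

Promo months 1–12 at r₀ = 0%/12 = 0; months 13+ at r₁ = 24.2%/12 = 0.0201667.
After month 12 (no interest yet): B = £1,571.00 − 12·£50.00 = £971.00.
Then at r₁ with £50.00/mo: n₂ = −ln(1 − r₁·B/P)/ln(1+r₁) ≈ 24.89 → 25 more payments.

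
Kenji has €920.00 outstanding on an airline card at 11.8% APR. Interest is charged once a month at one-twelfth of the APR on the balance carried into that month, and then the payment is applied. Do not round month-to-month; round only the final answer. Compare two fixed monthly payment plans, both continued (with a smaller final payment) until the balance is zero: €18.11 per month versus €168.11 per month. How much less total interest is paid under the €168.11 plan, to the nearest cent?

€330.64

Monthly rate r = 11.8%/12 = 0.983333% = 0.00983333.
At €18.11/mo: n = ⌈−ln(1 − rB₀/P)/ln(1+r)⌉ = 71 payments (last €13.45); total interest = total paid − €920.00 = €361.15.
At €168.11/mo: 6 payments (last €109.96); total interest €30.51.
Interest saved = €361.15 − €30.51 = €330.64.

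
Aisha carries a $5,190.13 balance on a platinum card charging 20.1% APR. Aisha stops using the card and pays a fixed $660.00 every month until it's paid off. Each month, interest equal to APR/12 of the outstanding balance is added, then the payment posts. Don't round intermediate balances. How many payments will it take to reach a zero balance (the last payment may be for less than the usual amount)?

9 payments

Monthly rate r = 20.1%/12 = 1.675% = 0.01675.
Recurrence: B ← B·(1+r) − $660.00.
Month 1: interest $86.93; balance after payment $4,617.06.
Month 2: interest $77.34; balance after payment $4,034.40.
Closed form: n = −ln(1 − rB₀/P)/ln(1+r) = −ln(0.86828)/ln(1.01675) ≈ 8.503, so the balance reaches zero during payment 9.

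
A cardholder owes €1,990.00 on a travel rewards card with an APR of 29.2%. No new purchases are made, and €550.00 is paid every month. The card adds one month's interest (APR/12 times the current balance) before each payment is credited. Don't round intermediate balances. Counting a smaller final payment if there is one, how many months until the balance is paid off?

4 months

Monthly rate r = 29.2%/12 = 2.43333% = 0.0243333.
Recurrence: B ← B·(1+r) − €550.00.
Month 1: interest €48.42; balance after payment €1,488.42.
Month 2: interest €36.22; balance after payment €974.64.
Month 3: interest €23.72; balance after payment €448.36.
Month 4: interest €10.91; balance after payment €0.00.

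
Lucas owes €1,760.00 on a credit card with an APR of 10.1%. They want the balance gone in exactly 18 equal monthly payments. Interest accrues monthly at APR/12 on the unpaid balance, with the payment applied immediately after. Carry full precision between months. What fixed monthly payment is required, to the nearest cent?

Monthly rate r = 10.1%/12 = 0.841667% = 0.00841667.
Level-payment amortization: P = B₀·r / (1 − (1+r)^(−n)) = 1760.00·0.00841667 / (1 − 1.00842^(−18)).
Denominator 1 − (1+r)^(−18) = 0.140037068.
P = 14.8133 / 0.140037068 ≈ 105.78.

€105.78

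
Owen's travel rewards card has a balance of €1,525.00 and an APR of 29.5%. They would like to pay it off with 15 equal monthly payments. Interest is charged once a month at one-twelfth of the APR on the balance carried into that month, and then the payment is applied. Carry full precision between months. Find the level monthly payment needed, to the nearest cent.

Monthly rate r = 29.5%/12 = 2.45833% = 0.0245833.
Level-payment amortization: P = B₀·r / (1 − (1+r)^(−n)) = 1525.00·0.0245833 / (1 − 1.02458^(−15)).
Denominator 1 − (1+r)^(−15) = 0.305310564.
P = 37.4896 / 0.305310564 ≈ 122.79.

€122.79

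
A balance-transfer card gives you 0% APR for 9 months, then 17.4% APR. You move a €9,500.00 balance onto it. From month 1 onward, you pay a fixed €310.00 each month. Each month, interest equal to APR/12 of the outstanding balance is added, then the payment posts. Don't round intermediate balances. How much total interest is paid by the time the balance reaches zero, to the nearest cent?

Promo months 1–9 at r₀ = 0%/12 = 0; months 10+ at r₁ = 17.4%/12 = 0.0145.
After month 9 (no interest yet): B = €9,500.00 − 9·€310.00 = €6,710.00.
Then at r₁ with €310.00/mo: n₂ = −ln(1 − r₁·B/P)/ln(1+r₁) ≈ 26.16 → 27 more payments.
Total paid = 35·€310.00 + €51.41 = €10,901.41; interest = €10,901.41 − €9,500.00 = €1,401.41.

€1,401.41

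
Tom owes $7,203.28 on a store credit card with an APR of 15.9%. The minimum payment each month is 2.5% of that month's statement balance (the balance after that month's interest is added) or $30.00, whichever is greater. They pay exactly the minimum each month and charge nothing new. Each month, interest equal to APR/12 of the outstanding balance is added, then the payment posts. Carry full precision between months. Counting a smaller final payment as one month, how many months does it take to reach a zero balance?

205 months

Monthly rate r = 15.9%/12 = 1.325% = 0.01325.
While 2.5% of the post-interest balance exceeds $30.00, each month B ← (B·(1+r))·(1 − 0.025), i.e. B shrinks by the factor (1+r)·0.975 = 0.98792.
This holds for months 1–149. Entering month 150 the balance is $1,177.59; 2.5% of the post-interest balance is now below $30.00, so the flat $30.00 minimum applies from here.
From month 150 a fixed $30.00 at rate r clears $1,177.59 in 56 more payments. Total: 149 + 56 = 205 months.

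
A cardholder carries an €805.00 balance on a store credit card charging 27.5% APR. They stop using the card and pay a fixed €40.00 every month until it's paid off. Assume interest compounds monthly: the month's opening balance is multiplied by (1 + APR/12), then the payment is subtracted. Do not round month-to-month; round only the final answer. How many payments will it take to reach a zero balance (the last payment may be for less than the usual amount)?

28 payments

Monthly rate r = 27.5%/12 = 2.29167% = 0.0229167.
Recurrence: B ← B·(1+r) − €40.00.
Month 1: interest €18.45; balance after payment €783.45.
Month 2: interest €17.95; balance after payment €761.40.
Closed form: n = −ln(1 − rB₀/P)/ln(1+r) = −ln(0.5388)/ln(1.02292) ≈ 27.293, so the balance reaches zero during payment 28.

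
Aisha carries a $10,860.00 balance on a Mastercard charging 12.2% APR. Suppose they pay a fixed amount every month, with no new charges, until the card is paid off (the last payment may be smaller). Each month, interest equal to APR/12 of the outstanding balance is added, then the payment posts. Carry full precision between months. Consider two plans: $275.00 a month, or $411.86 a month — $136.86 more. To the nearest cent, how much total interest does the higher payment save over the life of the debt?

Monthly rate r = 12.2%/12 = 1.01667% = 0.0101667.
At $275.00/mo: n = ⌈−ln(1 − rB₀/P)/ln(1+r)⌉ = 51 payments (last $205.44); total interest = total paid − $10,860.00 = $3,095.44.
At $411.86/mo: 31 payments (last $351.21); total interest $1,847.01.
Interest saved = $3,095.44 − $1,847.01 = $1,248.43.

$1,248.43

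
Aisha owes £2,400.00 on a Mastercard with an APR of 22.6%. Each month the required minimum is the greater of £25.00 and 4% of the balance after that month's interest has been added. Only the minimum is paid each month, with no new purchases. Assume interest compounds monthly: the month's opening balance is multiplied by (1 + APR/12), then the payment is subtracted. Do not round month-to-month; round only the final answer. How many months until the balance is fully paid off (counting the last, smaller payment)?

Monthly rate r = 22.6%/12 = 1.88333% = 0.0188333.
While 4% of the post-interest balance exceeds £25.00, each month B ← (B·(1+r))·(1 − 0.04), i.e. B shrinks by the factor (1+r)·0.96 = 0.97808.
This holds for months 1–62. Entering month 63 the balance is £607.33; 4% of the post-interest balance is now below £25.00, so the flat £25.00 minimum applies from here.
From month 63 a fixed £25.00 at rate r clears £607.33 in 33 more payments. Total: 62 + 33 = 95 months.

95 months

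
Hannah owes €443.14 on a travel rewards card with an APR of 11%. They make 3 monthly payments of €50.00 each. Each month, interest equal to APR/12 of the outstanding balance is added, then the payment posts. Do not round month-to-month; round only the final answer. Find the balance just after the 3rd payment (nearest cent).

€304.06

Monthly rate r = 11%/12 = 0.916667% = 0.00916667.
Each month: B ← B·(1+r) − €50.00.
Month 1: interest €4.06; balance after payment €397.20.
Month 2: interest €3.64; balance after payment €350.84.
Month 3: interest €3.22; balance after payment €304.06.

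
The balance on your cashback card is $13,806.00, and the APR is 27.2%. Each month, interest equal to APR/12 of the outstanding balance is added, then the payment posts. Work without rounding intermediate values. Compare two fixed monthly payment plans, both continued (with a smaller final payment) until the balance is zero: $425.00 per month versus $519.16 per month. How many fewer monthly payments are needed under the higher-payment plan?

Monthly rate r = 27.2%/12 = 2.26667% = 0.0226667.
At $425.00/mo: n = ⌈−ln(1 − rB₀/P)/ln(1+r)⌉ = 60 payments (last $202.50); total interest = total paid − $13,806.00 = $11,471.50.
At $519.16/mo: 42 payments (last $100.31); total interest $7,579.87.
Payments saved = 60 − 42 = 18.

18 fewer payments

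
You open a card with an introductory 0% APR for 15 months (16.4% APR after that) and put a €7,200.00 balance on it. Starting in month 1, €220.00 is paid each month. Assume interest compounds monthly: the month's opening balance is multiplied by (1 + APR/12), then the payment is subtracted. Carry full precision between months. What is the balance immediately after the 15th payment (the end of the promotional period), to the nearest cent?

€3,900.00

Promo months 1–15 at r₀ = 0%/12 = 0; months 16+ at r₁ = 16.4%/12 = 0.0136667.
After month 15 (no interest yet): B = €7,200.00 − 15·€220.00 = €3,900.00.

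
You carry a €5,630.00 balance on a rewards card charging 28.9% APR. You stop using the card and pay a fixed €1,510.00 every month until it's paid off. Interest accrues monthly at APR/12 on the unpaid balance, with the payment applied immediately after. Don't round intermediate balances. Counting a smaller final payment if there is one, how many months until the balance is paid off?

4 months

Monthly rate r = 28.9%/12 = 2.40833% = 0.0240833.
Recurrence: B ← B·(1+r) − €1,510.00.
Month 1: interest €135.59; balance after payment €4,255.59.
Month 2: interest €102.49; balance after payment €2,848.08.
Month 3: interest €68.59; balance after payment €1,406.67.
Month 4: interest €33.88; balance after payment €0.00.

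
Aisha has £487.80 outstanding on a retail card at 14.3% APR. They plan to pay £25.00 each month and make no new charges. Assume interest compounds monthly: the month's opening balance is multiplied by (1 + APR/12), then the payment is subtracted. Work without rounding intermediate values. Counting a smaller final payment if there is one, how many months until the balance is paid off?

23 payments

Monthly rate r = 14.3%/12 = 1.19167% = 0.0119167.
Recurrence: B ← B·(1+r) − £25.00.
Month 1: interest £5.81; balance after payment £468.61.
Month 2: interest £5.58; balance after payment £449.20.
Closed form: n = −ln(1 − rB₀/P)/ln(1+r) = −ln(0.76748)/ln(1.01192) ≈ 22.340, so the balance reaches zero during payment 23.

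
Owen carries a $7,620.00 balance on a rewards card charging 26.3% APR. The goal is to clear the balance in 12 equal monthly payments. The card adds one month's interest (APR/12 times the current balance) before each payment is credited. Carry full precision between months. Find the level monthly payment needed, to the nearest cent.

Monthly rate r = 26.3%/12 = 2.19167% = 0.0219167.
Level-payment amortization: P = B₀·r / (1 − (1+r)^(−n)) = 7620.00·0.0219167 / (1 − 1.02192^(−12)).
Denominator 1 − (1+r)^(−12) = 0.229071301.
P = 167.005 / 0.229071301 ≈ 729.05.

$729.05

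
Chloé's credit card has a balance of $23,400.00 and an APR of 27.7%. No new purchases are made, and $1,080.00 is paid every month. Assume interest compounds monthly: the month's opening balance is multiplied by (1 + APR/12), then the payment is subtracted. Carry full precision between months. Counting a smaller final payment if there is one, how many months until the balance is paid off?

31 months

Monthly rate r = 27.7%/12 = 2.30833% = 0.0230833.
Recurrence: B ← B·(1+r) − $1,080.00.
Month 1: interest $540.15; balance after payment $22,860.15.
Month 2: interest $527.69; balance after payment $22,307.84.
Closed form: n = −ln(1 − rB₀/P)/ln(1+r) = −ln(0.49986)/ln(1.02308) ≈ 30.385, so the balance reaches zero during payment 31.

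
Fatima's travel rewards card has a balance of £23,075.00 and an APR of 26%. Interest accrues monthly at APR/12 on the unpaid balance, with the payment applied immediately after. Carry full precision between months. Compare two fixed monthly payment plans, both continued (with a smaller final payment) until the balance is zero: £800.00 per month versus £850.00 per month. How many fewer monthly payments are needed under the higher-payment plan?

Monthly rate r = 26%/12 = 2.16667% = 0.0216667.
At £800.00/mo: n = ⌈−ln(1 − rB₀/P)/ln(1+r)⌉ = 46 payments (last £602.58); total interest = total paid − £23,075.00 = £13,527.58.
At £850.00/mo: 42 payments (last £332.79); total interest £12,107.79.
Payments saved = 46 − 42 = 4.

4 fewer payments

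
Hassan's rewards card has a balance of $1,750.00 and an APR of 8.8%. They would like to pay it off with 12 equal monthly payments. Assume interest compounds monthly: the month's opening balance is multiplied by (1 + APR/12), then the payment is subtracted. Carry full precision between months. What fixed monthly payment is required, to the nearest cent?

$152.88

Monthly rate r = 8.8%/12 = 0.733333% = 0.00733333.
Level-payment amortization: P = B₀·r / (1 − (1+r)^(−n)) = 1750.00·0.00733333 / (1 − 1.00733^(−12)).
Denominator 1 − (1+r)^(−12) = 0.0839450272.
P = 12.8333 / 0.0839450272 ≈ 152.88.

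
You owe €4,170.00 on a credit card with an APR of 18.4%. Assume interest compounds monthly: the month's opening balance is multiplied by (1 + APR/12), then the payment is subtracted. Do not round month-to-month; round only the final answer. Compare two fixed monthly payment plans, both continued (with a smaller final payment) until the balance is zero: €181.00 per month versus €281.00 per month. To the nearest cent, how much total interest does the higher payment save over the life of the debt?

€416.42

Monthly rate r = 18.4%/12 = 1.53333% = 0.0153333.
At €181.00/mo: n = ⌈−ln(1 − rB₀/P)/ln(1+r)⌉ = 29 payments (last €116.12); total interest = total paid − €4,170.00 = €1,014.12.
At €281.00/mo: 17 payments (last €271.70); total interest €597.70.
Interest saved = €1,014.12 − €597.70 = €416.42.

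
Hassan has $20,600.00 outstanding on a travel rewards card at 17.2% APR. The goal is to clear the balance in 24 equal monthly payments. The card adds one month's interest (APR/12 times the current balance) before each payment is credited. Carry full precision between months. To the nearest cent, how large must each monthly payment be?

$1,020.49

Monthly rate r = 17.2%/12 = 1.43333% = 0.0143333.
Level-payment amortization: P = B₀·r / (1 − (1+r)^(−n)) = 20600.00·0.0143333 / (1 − 1.01433^(−24)).
Denominator 1 − (1+r)^(−24) = 0.289337733.
P = 295.267 / 0.289337733 ≈ 1020.49.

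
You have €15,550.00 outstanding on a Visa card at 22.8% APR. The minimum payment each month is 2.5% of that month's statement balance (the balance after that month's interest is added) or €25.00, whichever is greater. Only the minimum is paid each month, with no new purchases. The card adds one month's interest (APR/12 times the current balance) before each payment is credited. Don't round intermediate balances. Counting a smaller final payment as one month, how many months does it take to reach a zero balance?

Monthly rate r = 22.8%/12 = 1.9% = 0.019.
While 2.5% of the post-interest balance exceeds €25.00, each month B ← (B·(1+r))·(1 − 0.025), i.e. B shrinks by the factor (1+r)·0.975 = 0.99352.
This holds for months 1–426. Entering month 427 the balance is €977.01; 2.5% of the post-interest balance is now below €25.00, so the flat €25.00 minimum applies from here.
From month 427 a fixed €25.00 at rate r clears €977.01 in 73 more payments. Total: 426 + 73 = 499 months.

499 months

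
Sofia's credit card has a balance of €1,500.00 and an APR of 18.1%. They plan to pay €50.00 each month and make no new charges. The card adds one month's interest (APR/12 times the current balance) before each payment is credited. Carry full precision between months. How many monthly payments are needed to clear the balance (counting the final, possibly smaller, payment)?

Monthly rate r = 18.1%/12 = 1.50833% = 0.0150833.
Recurrence: B ← B·(1+r) − €50.00.
Month 1: interest €22.62; balance after payment €1,472.62.
Month 2: interest €22.21; balance after payment €1,444.84.
Closed form: n = −ln(1 − rB₀/P)/ln(1+r) = −ln(0.5475)/ln(1.01508) ≈ 40.238, so the balance reaches zero during payment 41.

41 payments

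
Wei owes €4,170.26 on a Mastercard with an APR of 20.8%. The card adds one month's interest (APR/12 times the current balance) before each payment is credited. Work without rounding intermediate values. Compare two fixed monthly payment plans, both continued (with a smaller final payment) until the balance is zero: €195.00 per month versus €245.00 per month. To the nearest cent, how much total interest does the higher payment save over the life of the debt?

€270.51

Monthly rate r = 20.8%/12 = 1.73333% = 0.0173333.
At €195.00/mo: n = ⌈−ln(1 − rB₀/P)/ln(1+r)⌉ = 27 payments (last €185.33); total interest = total paid − €4,170.26 = €1,085.07.
At €245.00/mo: 21 payments (last €84.82); total interest €814.56.
Interest saved = €1,085.07 − €814.56 = €270.51.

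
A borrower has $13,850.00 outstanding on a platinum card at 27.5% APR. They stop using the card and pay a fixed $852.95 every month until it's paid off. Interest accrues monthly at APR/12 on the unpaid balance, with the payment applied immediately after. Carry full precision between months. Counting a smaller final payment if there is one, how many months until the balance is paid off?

21 months

Monthly rate r = 27.5%/12 = 2.29167% = 0.0229167.
Recurrence: B ← B·(1+r) − $852.95.
Month 1: interest $317.40; balance after payment $13,314.45.
Month 2: interest $305.12; balance after payment $12,766.62.
Closed form: n = −ln(1 − rB₀/P)/ln(1+r) = −ln(0.62788)/ln(1.02292) ≈ 20.540, so the balance reaches zero during payment 21.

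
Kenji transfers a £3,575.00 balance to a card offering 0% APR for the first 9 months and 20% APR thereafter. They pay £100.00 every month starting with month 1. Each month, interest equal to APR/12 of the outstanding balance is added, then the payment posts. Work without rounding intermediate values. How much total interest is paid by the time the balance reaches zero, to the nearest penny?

Promo months 1–9 at r₀ = 0%/12 = 0; months 10+ at r₁ = 20%/12 = 0.0166667.
After month 9 (no interest yet): B = £3,575.00 − 9·£100.00 = £2,675.00.
Then at r₁ with £100.00/mo: n₂ = −ln(1 − r₁·B/P)/ln(1+r₁) ≈ 35.71 → 36 more payments.
Total paid = 44·£100.00 + £71.34 = £4,471.34; interest = £4,471.34 − £3,575.00 = £896.34.

£896.34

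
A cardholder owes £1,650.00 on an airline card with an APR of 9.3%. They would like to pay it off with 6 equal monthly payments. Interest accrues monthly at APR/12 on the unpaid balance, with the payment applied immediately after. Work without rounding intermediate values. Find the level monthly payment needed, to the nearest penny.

Monthly rate r = 9.3%/12 = 0.775% = 0.00775.
Level-payment amortization: P = B₀·r / (1 − (1+r)^(−n)) = 1650.00·0.00775 / (1 − 1.00775^(−6)).
Denominator 1 − (1+r)^(−6) = 0.045264307.
P = 12.7875 / 0.045264307 ≈ 282.51.

£282.51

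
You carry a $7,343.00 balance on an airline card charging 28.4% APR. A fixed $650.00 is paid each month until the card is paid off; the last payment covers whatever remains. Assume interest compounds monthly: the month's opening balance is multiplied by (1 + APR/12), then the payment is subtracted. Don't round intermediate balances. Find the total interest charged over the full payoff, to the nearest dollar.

Monthly rate r = 28.4%/12 = 2.36667% = 0.0236667.
Payoff takes n = ⌈−ln(1 − rB₀/P)/ln(1+r)⌉ = ⌈13.300⌉ = 14 payments; the last is $196.65.
Total paid = 13·$650.00 + $196.65 = $8,646.65.
Total interest = total paid − principal = $8,646.65 − $7,343.00 = $1,303.65.

$1,304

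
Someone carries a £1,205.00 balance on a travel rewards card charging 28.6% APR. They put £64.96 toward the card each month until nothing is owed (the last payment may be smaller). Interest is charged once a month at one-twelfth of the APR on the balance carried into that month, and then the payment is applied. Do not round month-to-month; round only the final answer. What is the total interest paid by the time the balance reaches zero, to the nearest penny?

Monthly rate r = 28.6%/12 = 2.38333% = 0.0238333.
Payoff takes n = ⌈−ln(1 − rB₀/P)/ln(1+r)⌉ = ⌈24.777⌉ = 25 payments; the last is £50.59.
Total paid = 24·£64.96 + £50.59 = £1,609.63.
Total interest = total paid − principal = £1,609.63 − £1,205.00 = £404.63.

£404.63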